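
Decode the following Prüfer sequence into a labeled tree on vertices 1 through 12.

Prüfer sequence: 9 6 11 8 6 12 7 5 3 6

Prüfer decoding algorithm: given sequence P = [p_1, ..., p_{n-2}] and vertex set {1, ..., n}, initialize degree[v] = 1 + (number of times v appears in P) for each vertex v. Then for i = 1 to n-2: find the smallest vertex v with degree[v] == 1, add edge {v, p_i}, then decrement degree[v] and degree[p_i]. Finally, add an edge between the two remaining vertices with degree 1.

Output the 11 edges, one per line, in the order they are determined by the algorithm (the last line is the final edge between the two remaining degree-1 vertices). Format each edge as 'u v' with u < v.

Answer: 1 9
2 6
4 11
8 9
6 8
10 12
7 11
5 7
3 5
3 6
6 12

Derivation:
Initial degrees: {1:1, 2:1, 3:2, 4:1, 5:2, 6:4, 7:2, 8:2, 9:2, 10:1, 11:2, 12:2}
Step 1: smallest deg-1 vertex = 1, p_1 = 9. Add edge {1,9}. Now deg[1]=0, deg[9]=1.
Step 2: smallest deg-1 vertex = 2, p_2 = 6. Add edge {2,6}. Now deg[2]=0, deg[6]=3.
Step 3: smallest deg-1 vertex = 4, p_3 = 11. Add edge {4,11}. Now deg[4]=0, deg[11]=1.
Step 4: smallest deg-1 vertex = 9, p_4 = 8. Add edge {8,9}. Now deg[9]=0, deg[8]=1.
Step 5: smallest deg-1 vertex = 8, p_5 = 6. Add edge {6,8}. Now deg[8]=0, deg[6]=2.
Step 6: smallest deg-1 vertex = 10, p_6 = 12. Add edge {10,12}. Now deg[10]=0, deg[12]=1.
Step 7: smallest deg-1 vertex = 11, p_7 = 7. Add edge {7,11}. Now deg[11]=0, deg[7]=1.
Step 8: smallest deg-1 vertex = 7, p_8 = 5. Add edge {5,7}. Now deg[7]=0, deg[5]=1.
Step 9: smallest deg-1 vertex = 5, p_9 = 3. Add edge {3,5}. Now deg[5]=0, deg[3]=1.
Step 10: smallest deg-1 vertex = 3, p_10 = 6. Add edge {3,6}. Now deg[3]=0, deg[6]=1.
Final: two remaining deg-1 vertices are 6, 12. Add edge {6,12}.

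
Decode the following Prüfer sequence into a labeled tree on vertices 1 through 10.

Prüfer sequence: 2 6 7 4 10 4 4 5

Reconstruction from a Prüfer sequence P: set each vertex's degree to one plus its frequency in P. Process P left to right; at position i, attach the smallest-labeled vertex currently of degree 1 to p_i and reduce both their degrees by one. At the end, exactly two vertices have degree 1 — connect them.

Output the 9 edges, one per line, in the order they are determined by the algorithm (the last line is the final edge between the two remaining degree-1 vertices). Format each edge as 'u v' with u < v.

Answer: 1 2
2 6
3 7
4 6
7 10
4 8
4 9
4 5
5 10

Derivation:
Initial degrees: {1:1, 2:2, 3:1, 4:4, 5:2, 6:2, 7:2, 8:1, 9:1, 10:2}
Step 1: smallest deg-1 vertex = 1, p_1 = 2. Add edge {1,2}. Now deg[1]=0, deg[2]=1.
Step 2: smallest deg-1 vertex = 2, p_2 = 6. Add edge {2,6}. Now deg[2]=0, deg[6]=1.
Step 3: smallest deg-1 vertex = 3, p_3 = 7. Add edge {3,7}. Now deg[3]=0, deg[7]=1.
Step 4: smallest deg-1 vertex = 6, p_4 = 4. Add edge {4,6}. Now deg[6]=0, deg[4]=3.
Step 5: smallest deg-1 vertex = 7, p_5 = 10. Add edge {7,10}. Now deg[7]=0, deg[10]=1.
Step 6: smallest deg-1 vertex = 8, p_6 = 4. Add edge {4,8}. Now deg[8]=0, deg[4]=2.
Step 7: smallest deg-1 vertex = 9, p_7 = 4. Add edge {4,9}. Now deg[9]=0, deg[4]=1.
Step 8: smallest deg-1 vertex = 4, p_8 = 5. Add edge {4,5}. Now deg[4]=0, deg[5]=1.
Final: two remaining deg-1 vertices are 5, 10. Add edge {5,10}.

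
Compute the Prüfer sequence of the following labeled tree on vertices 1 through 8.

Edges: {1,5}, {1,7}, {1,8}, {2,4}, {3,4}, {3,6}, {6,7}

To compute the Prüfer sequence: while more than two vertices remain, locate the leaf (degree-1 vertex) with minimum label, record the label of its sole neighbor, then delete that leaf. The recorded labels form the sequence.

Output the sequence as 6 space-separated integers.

Answer: 4 3 6 1 7 1

Derivation:
Step 1: leaves = {2,5,8}. Remove smallest leaf 2, emit neighbor 4.
Step 2: leaves = {4,5,8}. Remove smallest leaf 4, emit neighbor 3.
Step 3: leaves = {3,5,8}. Remove smallest leaf 3, emit neighbor 6.
Step 4: leaves = {5,6,8}. Remove smallest leaf 5, emit neighbor 1.
Step 5: leaves = {6,8}. Remove smallest leaf 6, emit neighbor 7.
Step 6: leaves = {7,8}. Remove smallest leaf 7, emit neighbor 1.
Done: 2 vertices remain (1, 8). Sequence = [4 3 6 1 7 1]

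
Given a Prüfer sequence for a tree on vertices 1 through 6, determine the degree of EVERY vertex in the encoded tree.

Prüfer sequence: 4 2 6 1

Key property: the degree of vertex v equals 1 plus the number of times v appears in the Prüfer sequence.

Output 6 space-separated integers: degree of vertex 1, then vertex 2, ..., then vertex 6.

p_1 = 4: count[4] becomes 1
p_2 = 2: count[2] becomes 1
p_3 = 6: count[6] becomes 1
p_4 = 1: count[1] becomes 1
Degrees (1 + count): deg[1]=1+1=2, deg[2]=1+1=2, deg[3]=1+0=1, deg[4]=1+1=2, deg[5]=1+0=1, deg[6]=1+1=2

Answer: 2 2 1 2 1 2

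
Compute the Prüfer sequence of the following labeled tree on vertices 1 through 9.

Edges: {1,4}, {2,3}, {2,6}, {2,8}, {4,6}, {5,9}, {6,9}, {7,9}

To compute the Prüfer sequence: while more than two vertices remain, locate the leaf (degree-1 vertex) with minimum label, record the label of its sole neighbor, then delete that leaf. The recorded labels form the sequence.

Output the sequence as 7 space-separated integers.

Step 1: leaves = {1,3,5,7,8}. Remove smallest leaf 1, emit neighbor 4.
Step 2: leaves = {3,4,5,7,8}. Remove smallest leaf 3, emit neighbor 2.
Step 3: leaves = {4,5,7,8}. Remove smallest leaf 4, emit neighbor 6.
Step 4: leaves = {5,7,8}. Remove smallest leaf 5, emit neighbor 9.
Step 5: leaves = {7,8}. Remove smallest leaf 7, emit neighbor 9.
Step 6: leaves = {8,9}. Remove smallest leaf 8, emit neighbor 2.
Step 7: leaves = {2,9}. Remove smallest leaf 2, emit neighbor 6.
Done: 2 vertices remain (6, 9). Sequence = [4 2 6 9 9 2 6]

Answer: 4 2 6 9 9 2 6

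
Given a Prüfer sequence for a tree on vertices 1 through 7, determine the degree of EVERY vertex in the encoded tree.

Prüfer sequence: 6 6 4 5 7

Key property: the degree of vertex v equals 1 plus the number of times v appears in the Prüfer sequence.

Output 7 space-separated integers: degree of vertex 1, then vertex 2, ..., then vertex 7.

Answer: 1 1 1 2 2 3 2

Derivation:
p_1 = 6: count[6] becomes 1
p_2 = 6: count[6] becomes 2
p_3 = 4: count[4] becomes 1
p_4 = 5: count[5] becomes 1
p_5 = 7: count[7] becomes 1
Degrees (1 + count): deg[1]=1+0=1, deg[2]=1+0=1, deg[3]=1+0=1, deg[4]=1+1=2, deg[5]=1+1=2, deg[6]=1+2=3, deg[7]=1+1=2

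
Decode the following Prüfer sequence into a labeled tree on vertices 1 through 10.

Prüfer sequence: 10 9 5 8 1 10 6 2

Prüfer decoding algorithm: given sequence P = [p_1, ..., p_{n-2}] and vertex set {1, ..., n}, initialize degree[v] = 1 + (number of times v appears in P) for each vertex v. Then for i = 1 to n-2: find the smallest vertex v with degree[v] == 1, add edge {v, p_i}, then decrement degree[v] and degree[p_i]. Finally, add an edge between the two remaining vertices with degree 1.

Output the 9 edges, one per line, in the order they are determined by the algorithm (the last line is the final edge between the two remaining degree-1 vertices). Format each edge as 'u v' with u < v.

Initial degrees: {1:2, 2:2, 3:1, 4:1, 5:2, 6:2, 7:1, 8:2, 9:2, 10:3}
Step 1: smallest deg-1 vertex = 3, p_1 = 10. Add edge {3,10}. Now deg[3]=0, deg[10]=2.
Step 2: smallest deg-1 vertex = 4, p_2 = 9. Add edge {4,9}. Now deg[4]=0, deg[9]=1.
Step 3: smallest deg-1 vertex = 7, p_3 = 5. Add edge {5,7}. Now deg[7]=0, deg[5]=1.
Step 4: smallest deg-1 vertex = 5, p_4 = 8. Add edge {5,8}. Now deg[5]=0, deg[8]=1.
Step 5: smallest deg-1 vertex = 8, p_5 = 1. Add edge {1,8}. Now deg[8]=0, deg[1]=1.
Step 6: smallest deg-1 vertex = 1, p_6 = 10. Add edge {1,10}. Now deg[1]=0, deg[10]=1.
Step 7: smallest deg-1 vertex = 9, p_7 = 6. Add edge {6,9}. Now deg[9]=0, deg[6]=1.
Step 8: smallest deg-1 vertex = 6, p_8 = 2. Add edge {2,6}. Now deg[6]=0, deg[2]=1.
Final: two remaining deg-1 vertices are 2, 10. Add edge {2,10}.

Answer: 3 10
4 9
5 7
5 8
1 8
1 10
6 9
2 6
2 10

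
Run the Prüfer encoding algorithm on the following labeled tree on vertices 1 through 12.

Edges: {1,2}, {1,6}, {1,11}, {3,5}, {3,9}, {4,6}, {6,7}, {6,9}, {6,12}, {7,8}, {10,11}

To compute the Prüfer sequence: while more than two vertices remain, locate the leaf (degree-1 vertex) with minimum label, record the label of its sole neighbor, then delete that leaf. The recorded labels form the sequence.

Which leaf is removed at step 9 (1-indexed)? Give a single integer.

Step 1: current leaves = {2,4,5,8,10,12}. Remove leaf 2 (neighbor: 1).
Step 2: current leaves = {4,5,8,10,12}. Remove leaf 4 (neighbor: 6).
Step 3: current leaves = {5,8,10,12}. Remove leaf 5 (neighbor: 3).
Step 4: current leaves = {3,8,10,12}. Remove leaf 3 (neighbor: 9).
Step 5: current leaves = {8,9,10,12}. Remove leaf 8 (neighbor: 7).
Step 6: current leaves = {7,9,10,12}. Remove leaf 7 (neighbor: 6).
Step 7: current leaves = {9,10,12}. Remove leaf 9 (neighbor: 6).
Step 8: current leaves = {10,12}. Remove leaf 10 (neighbor: 11).
Step 9: current leaves = {11,12}. Remove leaf 11 (neighbor: 1).

Answer: 11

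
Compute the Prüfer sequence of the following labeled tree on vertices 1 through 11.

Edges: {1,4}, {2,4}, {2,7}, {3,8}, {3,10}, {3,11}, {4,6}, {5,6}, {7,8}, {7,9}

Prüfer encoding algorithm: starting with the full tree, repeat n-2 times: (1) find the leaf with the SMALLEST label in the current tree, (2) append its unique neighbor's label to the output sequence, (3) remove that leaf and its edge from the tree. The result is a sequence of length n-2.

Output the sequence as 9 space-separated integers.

Answer: 4 6 4 2 7 7 8 3 3

Derivation:
Step 1: leaves = {1,5,9,10,11}. Remove smallest leaf 1, emit neighbor 4.
Step 2: leaves = {5,9,10,11}. Remove smallest leaf 5, emit neighbor 6.
Step 3: leaves = {6,9,10,11}. Remove smallest leaf 6, emit neighbor 4.
Step 4: leaves = {4,9,10,11}. Remove smallest leaf 4, emit neighbor 2.
Step 5: leaves = {2,9,10,11}. Remove smallest leaf 2, emit neighbor 7.
Step 6: leaves = {9,10,11}. Remove smallest leaf 9, emit neighbor 7.
Step 7: leaves = {7,10,11}. Remove smallest leaf 7, emit neighbor 8.
Step 8: leaves = {8,10,11}. Remove smallest leaf 8, emit neighbor 3.
Step 9: leaves = {10,11}. Remove smallest leaf 10, emit neighbor 3.
Done: 2 vertices remain (3, 11). Sequence = [4 6 4 2 7 7 8 3 3]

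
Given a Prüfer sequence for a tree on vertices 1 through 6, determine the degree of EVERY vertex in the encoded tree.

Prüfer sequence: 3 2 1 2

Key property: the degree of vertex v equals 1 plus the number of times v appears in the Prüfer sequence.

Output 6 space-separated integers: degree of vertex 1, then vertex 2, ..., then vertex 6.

Answer: 2 3 2 1 1 1

Derivation:
p_1 = 3: count[3] becomes 1
p_2 = 2: count[2] becomes 1
p_3 = 1: count[1] becomes 1
p_4 = 2: count[2] becomes 2
Degrees (1 + count): deg[1]=1+1=2, deg[2]=1+2=3, deg[3]=1+1=2, deg[4]=1+0=1, deg[5]=1+0=1, deg[6]=1+0=1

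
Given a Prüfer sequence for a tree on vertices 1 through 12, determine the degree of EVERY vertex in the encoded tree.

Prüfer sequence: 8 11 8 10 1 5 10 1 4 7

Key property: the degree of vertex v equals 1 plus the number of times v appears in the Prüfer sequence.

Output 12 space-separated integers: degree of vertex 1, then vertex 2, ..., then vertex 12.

Answer: 3 1 1 2 2 1 2 3 1 3 2 1

Derivation:
p_1 = 8: count[8] becomes 1
p_2 = 11: count[11] becomes 1
p_3 = 8: count[8] becomes 2
p_4 = 10: count[10] becomes 1
p_5 = 1: count[1] becomes 1
p_6 = 5: count[5] becomes 1
p_7 = 10: count[10] becomes 2
p_8 = 1: count[1] becomes 2
p_9 = 4: count[4] becomes 1
p_10 = 7: count[7] becomes 1
Degrees (1 + count): deg[1]=1+2=3, deg[2]=1+0=1, deg[3]=1+0=1, deg[4]=1+1=2, deg[5]=1+1=2, deg[6]=1+0=1, deg[7]=1+1=2, deg[8]=1+2=3, deg[9]=1+0=1, deg[10]=1+2=3, deg[11]=1+1=2, deg[12]=1+0=1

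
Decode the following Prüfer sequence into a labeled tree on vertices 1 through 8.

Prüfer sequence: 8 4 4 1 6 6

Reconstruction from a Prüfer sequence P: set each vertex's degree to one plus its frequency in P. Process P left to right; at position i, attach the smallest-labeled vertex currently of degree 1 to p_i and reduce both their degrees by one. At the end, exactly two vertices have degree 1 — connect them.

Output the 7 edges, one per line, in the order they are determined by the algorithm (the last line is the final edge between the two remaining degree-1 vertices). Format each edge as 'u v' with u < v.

Answer: 2 8
3 4
4 5
1 4
1 6
6 7
6 8

Derivation:
Initial degrees: {1:2, 2:1, 3:1, 4:3, 5:1, 6:3, 7:1, 8:2}
Step 1: smallest deg-1 vertex = 2, p_1 = 8. Add edge {2,8}. Now deg[2]=0, deg[8]=1.
Step 2: smallest deg-1 vertex = 3, p_2 = 4. Add edge {3,4}. Now deg[3]=0, deg[4]=2.
Step 3: smallest deg-1 vertex = 5, p_3 = 4. Add edge {4,5}. Now deg[5]=0, deg[4]=1.
Step 4: smallest deg-1 vertex = 4, p_4 = 1. Add edge {1,4}. Now deg[4]=0, deg[1]=1.
Step 5: smallest deg-1 vertex = 1, p_5 = 6. Add edge {1,6}. Now deg[1]=0, deg[6]=2.
Step 6: smallest deg-1 vertex = 7, p_6 = 6. Add edge {6,7}. Now deg[7]=0, deg[6]=1.
Final: two remaining deg-1 vertices are 6, 8. Add edge {6,8}.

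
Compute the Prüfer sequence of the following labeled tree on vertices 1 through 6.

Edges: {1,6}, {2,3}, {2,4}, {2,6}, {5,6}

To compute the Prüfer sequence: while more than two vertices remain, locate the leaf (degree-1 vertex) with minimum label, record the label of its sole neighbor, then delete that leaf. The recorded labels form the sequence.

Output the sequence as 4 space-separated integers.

Step 1: leaves = {1,3,4,5}. Remove smallest leaf 1, emit neighbor 6.
Step 2: leaves = {3,4,5}. Remove smallest leaf 3, emit neighbor 2.
Step 3: leaves = {4,5}. Remove smallest leaf 4, emit neighbor 2.
Step 4: leaves = {2,5}. Remove smallest leaf 2, emit neighbor 6.
Done: 2 vertices remain (5, 6). Sequence = [6 2 2 6]

Answer: 6 2 2 6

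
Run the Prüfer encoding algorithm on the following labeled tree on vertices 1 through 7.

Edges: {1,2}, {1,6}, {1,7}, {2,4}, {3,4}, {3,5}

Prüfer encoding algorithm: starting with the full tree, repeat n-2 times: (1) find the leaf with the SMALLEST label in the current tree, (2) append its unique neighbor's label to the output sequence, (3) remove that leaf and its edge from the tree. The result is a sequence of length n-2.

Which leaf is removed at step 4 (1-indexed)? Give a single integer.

Step 1: current leaves = {5,6,7}. Remove leaf 5 (neighbor: 3).
Step 2: current leaves = {3,6,7}. Remove leaf 3 (neighbor: 4).
Step 3: current leaves = {4,6,7}. Remove leaf 4 (neighbor: 2).
Step 4: current leaves = {2,6,7}. Remove leaf 2 (neighbor: 1).

Answer: 2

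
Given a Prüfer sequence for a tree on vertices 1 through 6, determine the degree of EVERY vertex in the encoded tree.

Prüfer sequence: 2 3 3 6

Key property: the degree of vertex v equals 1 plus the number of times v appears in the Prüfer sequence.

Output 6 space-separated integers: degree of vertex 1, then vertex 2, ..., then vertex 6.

p_1 = 2: count[2] becomes 1
p_2 = 3: count[3] becomes 1
p_3 = 3: count[3] becomes 2
p_4 = 6: count[6] becomes 1
Degrees (1 + count): deg[1]=1+0=1, deg[2]=1+1=2, deg[3]=1+2=3, deg[4]=1+0=1, deg[5]=1+0=1, deg[6]=1+1=2

Answer: 1 2 3 1 1 2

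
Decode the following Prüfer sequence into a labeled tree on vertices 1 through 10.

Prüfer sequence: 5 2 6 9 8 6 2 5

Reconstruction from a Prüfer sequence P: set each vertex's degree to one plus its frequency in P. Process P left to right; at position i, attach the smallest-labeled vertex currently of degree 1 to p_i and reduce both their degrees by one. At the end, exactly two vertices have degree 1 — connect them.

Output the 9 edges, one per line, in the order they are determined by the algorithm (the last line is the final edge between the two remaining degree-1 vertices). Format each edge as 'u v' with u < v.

Initial degrees: {1:1, 2:3, 3:1, 4:1, 5:3, 6:3, 7:1, 8:2, 9:2, 10:1}
Step 1: smallest deg-1 vertex = 1, p_1 = 5. Add edge {1,5}. Now deg[1]=0, deg[5]=2.
Step 2: smallest deg-1 vertex = 3, p_2 = 2. Add edge {2,3}. Now deg[3]=0, deg[2]=2.
Step 3: smallest deg-1 vertex = 4, p_3 = 6. Add edge {4,6}. Now deg[4]=0, deg[6]=2.
Step 4: smallest deg-1 vertex = 7, p_4 = 9. Add edge {7,9}. Now deg[7]=0, deg[9]=1.
Step 5: smallest deg-1 vertex = 9, p_5 = 8. Add edge {8,9}. Now deg[9]=0, deg[8]=1.
Step 6: smallest deg-1 vertex = 8, p_6 = 6. Add edge {6,8}. Now deg[8]=0, deg[6]=1.
Step 7: smallest deg-1 vertex = 6, p_7 = 2. Add edge {2,6}. Now deg[6]=0, deg[2]=1.
Step 8: smallest deg-1 vertex = 2, p_8 = 5. Add edge {2,5}. Now deg[2]=0, deg[5]=1.
Final: two remaining deg-1 vertices are 5, 10. Add edge {5,10}.

Answer: 1 5
2 3
4 6
7 9
8 9
6 8
2 6
2 5
5 10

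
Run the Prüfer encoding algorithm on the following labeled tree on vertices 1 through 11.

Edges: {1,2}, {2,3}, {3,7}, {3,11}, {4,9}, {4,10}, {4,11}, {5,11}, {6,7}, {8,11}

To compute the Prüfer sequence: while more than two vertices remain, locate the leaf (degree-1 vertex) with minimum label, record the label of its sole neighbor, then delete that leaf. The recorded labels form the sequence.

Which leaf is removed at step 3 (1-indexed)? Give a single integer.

Answer: 5

Derivation:
Step 1: current leaves = {1,5,6,8,9,10}. Remove leaf 1 (neighbor: 2).
Step 2: current leaves = {2,5,6,8,9,10}. Remove leaf 2 (neighbor: 3).
Step 3: current leaves = {5,6,8,9,10}. Remove leaf 5 (neighbor: 11).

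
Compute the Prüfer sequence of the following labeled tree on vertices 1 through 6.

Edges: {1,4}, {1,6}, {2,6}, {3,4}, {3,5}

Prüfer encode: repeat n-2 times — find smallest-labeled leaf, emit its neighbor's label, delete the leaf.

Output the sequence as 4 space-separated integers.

Answer: 6 3 4 1

Derivation:
Step 1: leaves = {2,5}. Remove smallest leaf 2, emit neighbor 6.
Step 2: leaves = {5,6}. Remove smallest leaf 5, emit neighbor 3.
Step 3: leaves = {3,6}. Remove smallest leaf 3, emit neighbor 4.
Step 4: leaves = {4,6}. Remove smallest leaf 4, emit neighbor 1.
Done: 2 vertices remain (1, 6). Sequence = [6 3 4 1]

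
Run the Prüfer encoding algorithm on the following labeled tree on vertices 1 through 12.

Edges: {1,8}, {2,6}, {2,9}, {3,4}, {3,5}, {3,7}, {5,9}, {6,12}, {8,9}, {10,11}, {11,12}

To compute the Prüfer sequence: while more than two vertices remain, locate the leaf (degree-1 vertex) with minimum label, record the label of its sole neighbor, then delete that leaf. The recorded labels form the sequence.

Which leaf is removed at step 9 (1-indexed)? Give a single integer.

Step 1: current leaves = {1,4,7,10}. Remove leaf 1 (neighbor: 8).
Step 2: current leaves = {4,7,8,10}. Remove leaf 4 (neighbor: 3).
Step 3: current leaves = {7,8,10}. Remove leaf 7 (neighbor: 3).
Step 4: current leaves = {3,8,10}. Remove leaf 3 (neighbor: 5).
Step 5: current leaves = {5,8,10}. Remove leaf 5 (neighbor: 9).
Step 6: current leaves = {8,10}. Remove leaf 8 (neighbor: 9).
Step 7: current leaves = {9,10}. Remove leaf 9 (neighbor: 2).
Step 8: current leaves = {2,10}. Remove leaf 2 (neighbor: 6).
Step 9: current leaves = {6,10}. Remove leaf 6 (neighbor: 12).

Answer: 6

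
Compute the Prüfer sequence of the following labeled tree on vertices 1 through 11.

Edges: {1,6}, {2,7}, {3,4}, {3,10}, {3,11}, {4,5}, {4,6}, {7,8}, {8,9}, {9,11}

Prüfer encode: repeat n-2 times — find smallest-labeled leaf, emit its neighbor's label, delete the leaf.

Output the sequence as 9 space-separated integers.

Answer: 6 7 4 4 3 8 9 11 3

Derivation:
Step 1: leaves = {1,2,5,10}. Remove smallest leaf 1, emit neighbor 6.
Step 2: leaves = {2,5,6,10}. Remove smallest leaf 2, emit neighbor 7.
Step 3: leaves = {5,6,7,10}. Remove smallest leaf 5, emit neighbor 4.
Step 4: leaves = {6,7,10}. Remove smallest leaf 6, emit neighbor 4.
Step 5: leaves = {4,7,10}. Remove smallest leaf 4, emit neighbor 3.
Step 6: leaves = {7,10}. Remove smallest leaf 7, emit neighbor 8.
Step 7: leaves = {8,10}. Remove smallest leaf 8, emit neighbor 9.
Step 8: leaves = {9,10}. Remove smallest leaf 9, emit neighbor 11.
Step 9: leaves = {10,11}. Remove smallest leaf 10, emit neighbor 3.
Done: 2 vertices remain (3, 11). Sequence = [6 7 4 4 3 8 9 11 3]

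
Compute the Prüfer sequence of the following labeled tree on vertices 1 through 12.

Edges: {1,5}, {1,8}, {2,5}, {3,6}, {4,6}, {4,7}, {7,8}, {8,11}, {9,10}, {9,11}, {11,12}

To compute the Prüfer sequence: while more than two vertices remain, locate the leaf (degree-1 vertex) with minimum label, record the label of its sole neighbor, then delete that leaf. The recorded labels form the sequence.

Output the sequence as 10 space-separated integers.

Step 1: leaves = {2,3,10,12}. Remove smallest leaf 2, emit neighbor 5.
Step 2: leaves = {3,5,10,12}. Remove smallest leaf 3, emit neighbor 6.
Step 3: leaves = {5,6,10,12}. Remove smallest leaf 5, emit neighbor 1.
Step 4: leaves = {1,6,10,12}. Remove smallest leaf 1, emit neighbor 8.
Step 5: leaves = {6,10,12}. Remove smallest leaf 6, emit neighbor 4.
Step 6: leaves = {4,10,12}. Remove smallest leaf 4, emit neighbor 7.
Step 7: leaves = {7,10,12}. Remove smallest leaf 7, emit neighbor 8.
Step 8: leaves = {8,10,12}. Remove smallest leaf 8, emit neighbor 11.
Step 9: leaves = {10,12}. Remove smallest leaf 10, emit neighbor 9.
Step 10: leaves = {9,12}. Remove smallest leaf 9, emit neighbor 11.
Done: 2 vertices remain (11, 12). Sequence = [5 6 1 8 4 7 8 11 9 11]

Answer: 5 6 1 8 4 7 8 11 9 11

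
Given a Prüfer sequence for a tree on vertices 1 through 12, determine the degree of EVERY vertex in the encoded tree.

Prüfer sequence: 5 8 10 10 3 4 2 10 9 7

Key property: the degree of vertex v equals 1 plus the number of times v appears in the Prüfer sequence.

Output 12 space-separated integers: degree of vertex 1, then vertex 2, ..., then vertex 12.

p_1 = 5: count[5] becomes 1
p_2 = 8: count[8] becomes 1
p_3 = 10: count[10] becomes 1
p_4 = 10: count[10] becomes 2
p_5 = 3: count[3] becomes 1
p_6 = 4: count[4] becomes 1
p_7 = 2: count[2] becomes 1
p_8 = 10: count[10] becomes 3
p_9 = 9: count[9] becomes 1
p_10 = 7: count[7] becomes 1
Degrees (1 + count): deg[1]=1+0=1, deg[2]=1+1=2, deg[3]=1+1=2, deg[4]=1+1=2, deg[5]=1+1=2, deg[6]=1+0=1, deg[7]=1+1=2, deg[8]=1+1=2, deg[9]=1+1=2, deg[10]=1+3=4, deg[11]=1+0=1, deg[12]=1+0=1

Answer: 1 2 2 2 2 1 2 2 2 4 1 1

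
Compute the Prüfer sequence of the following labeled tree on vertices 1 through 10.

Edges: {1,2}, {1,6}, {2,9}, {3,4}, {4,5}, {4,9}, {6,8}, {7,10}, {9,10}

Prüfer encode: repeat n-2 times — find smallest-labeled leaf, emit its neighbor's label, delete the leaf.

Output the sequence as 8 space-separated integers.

Step 1: leaves = {3,5,7,8}. Remove smallest leaf 3, emit neighbor 4.
Step 2: leaves = {5,7,8}. Remove smallest leaf 5, emit neighbor 4.
Step 3: leaves = {4,7,8}. Remove smallest leaf 4, emit neighbor 9.
Step 4: leaves = {7,8}. Remove smallest leaf 7, emit neighbor 10.
Step 5: leaves = {8,10}. Remove smallest leaf 8, emit neighbor 6.
Step 6: leaves = {6,10}. Remove smallest leaf 6, emit neighbor 1.
Step 7: leaves = {1,10}. Remove smallest leaf 1, emit neighbor 2.
Step 8: leaves = {2,10}. Remove smallest leaf 2, emit neighbor 9.
Done: 2 vertices remain (9, 10). Sequence = [4 4 9 10 6 1 2 9]

Answer: 4 4 9 10 6 1 2 9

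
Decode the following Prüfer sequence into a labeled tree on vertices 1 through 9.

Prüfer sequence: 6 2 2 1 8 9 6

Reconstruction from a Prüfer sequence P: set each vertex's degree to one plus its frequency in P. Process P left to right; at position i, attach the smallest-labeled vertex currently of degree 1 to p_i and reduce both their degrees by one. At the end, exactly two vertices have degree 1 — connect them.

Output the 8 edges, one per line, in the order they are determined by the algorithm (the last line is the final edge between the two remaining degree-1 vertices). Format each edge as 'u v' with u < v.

Answer: 3 6
2 4
2 5
1 2
1 8
7 9
6 8
6 9

Derivation:
Initial degrees: {1:2, 2:3, 3:1, 4:1, 5:1, 6:3, 7:1, 8:2, 9:2}
Step 1: smallest deg-1 vertex = 3, p_1 = 6. Add edge {3,6}. Now deg[3]=0, deg[6]=2.
Step 2: smallest deg-1 vertex = 4, p_2 = 2. Add edge {2,4}. Now deg[4]=0, deg[2]=2.
Step 3: smallest deg-1 vertex = 5, p_3 = 2. Add edge {2,5}. Now deg[5]=0, deg[2]=1.
Step 4: smallest deg-1 vertex = 2, p_4 = 1. Add edge {1,2}. Now deg[2]=0, deg[1]=1.
Step 5: smallest deg-1 vertex = 1, p_5 = 8. Add edge {1,8}. Now deg[1]=0, deg[8]=1.
Step 6: smallest deg-1 vertex = 7, p_6 = 9. Add edge {7,9}. Now deg[7]=0, deg[9]=1.
Step 7: smallest deg-1 vertex = 8, p_7 = 6. Add edge {6,8}. Now deg[8]=0, deg[6]=1.
Final: two remaining deg-1 vertices are 6, 9. Add edge {6,9}.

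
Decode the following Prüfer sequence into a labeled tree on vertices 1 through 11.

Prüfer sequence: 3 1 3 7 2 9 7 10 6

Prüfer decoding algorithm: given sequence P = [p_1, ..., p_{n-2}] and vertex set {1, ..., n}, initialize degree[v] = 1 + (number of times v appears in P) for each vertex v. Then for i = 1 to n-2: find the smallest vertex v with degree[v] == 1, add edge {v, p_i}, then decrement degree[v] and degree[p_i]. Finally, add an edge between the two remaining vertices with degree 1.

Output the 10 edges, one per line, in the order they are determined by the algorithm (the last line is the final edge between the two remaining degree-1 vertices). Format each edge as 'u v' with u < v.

Answer: 3 4
1 5
1 3
3 7
2 8
2 9
7 9
7 10
6 10
6 11

Derivation:
Initial degrees: {1:2, 2:2, 3:3, 4:1, 5:1, 6:2, 7:3, 8:1, 9:2, 10:2, 11:1}
Step 1: smallest deg-1 vertex = 4, p_1 = 3. Add edge {3,4}. Now deg[4]=0, deg[3]=2.
Step 2: smallest deg-1 vertex = 5, p_2 = 1. Add edge {1,5}. Now deg[5]=0, deg[1]=1.
Step 3: smallest deg-1 vertex = 1, p_3 = 3. Add edge {1,3}. Now deg[1]=0, deg[3]=1.
Step 4: smallest deg-1 vertex = 3, p_4 = 7. Add edge {3,7}. Now deg[3]=0, deg[7]=2.
Step 5: smallest deg-1 vertex = 8, p_5 = 2. Add edge {2,8}. Now deg[8]=0, deg[2]=1.
Step 6: smallest deg-1 vertex = 2, p_6 = 9. Add edge {2,9}. Now deg[2]=0, deg[9]=1.
Step 7: smallest deg-1 vertex = 9, p_7 = 7. Add edge {7,9}. Now deg[9]=0, deg[7]=1.
Step 8: smallest deg-1 vertex = 7, p_8 = 10. Add edge {7,10}. Now deg[7]=0, deg[10]=1.
Step 9: smallest deg-1 vertex = 10, p_9 = 6. Add edge {6,10}. Now deg[10]=0, deg[6]=1.
Final: two remaining deg-1 vertices are 6, 11. Add edge {6,11}.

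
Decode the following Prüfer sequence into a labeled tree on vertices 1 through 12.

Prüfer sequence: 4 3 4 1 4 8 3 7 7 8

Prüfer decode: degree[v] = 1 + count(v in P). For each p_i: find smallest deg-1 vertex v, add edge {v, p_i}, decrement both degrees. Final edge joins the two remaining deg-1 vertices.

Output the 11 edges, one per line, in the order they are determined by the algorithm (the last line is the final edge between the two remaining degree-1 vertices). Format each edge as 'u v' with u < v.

Initial degrees: {1:2, 2:1, 3:3, 4:4, 5:1, 6:1, 7:3, 8:3, 9:1, 10:1, 11:1, 12:1}
Step 1: smallest deg-1 vertex = 2, p_1 = 4. Add edge {2,4}. Now deg[2]=0, deg[4]=3.
Step 2: smallest deg-1 vertex = 5, p_2 = 3. Add edge {3,5}. Now deg[5]=0, deg[3]=2.
Step 3: smallest deg-1 vertex = 6, p_3 = 4. Add edge {4,6}. Now deg[6]=0, deg[4]=2.
Step 4: smallest deg-1 vertex = 9, p_4 = 1. Add edge {1,9}. Now deg[9]=0, deg[1]=1.
Step 5: smallest deg-1 vertex = 1, p_5 = 4. Add edge {1,4}. Now deg[1]=0, deg[4]=1.
Step 6: smallest deg-1 vertex = 4, p_6 = 8. Add edge {4,8}. Now deg[4]=0, deg[8]=2.
Step 7: smallest deg-1 vertex = 10, p_7 = 3. Add edge {3,10}. Now deg[10]=0, deg[3]=1.
Step 8: smallest deg-1 vertex = 3, p_8 = 7. Add edge {3,7}. Now deg[3]=0, deg[7]=2.
Step 9: smallest deg-1 vertex = 11, p_9 = 7. Add edge {7,11}. Now deg[11]=0, deg[7]=1.
Step 10: smallest deg-1 vertex = 7, p_10 = 8. Add edge {7,8}. Now deg[7]=0, deg[8]=1.
Final: two remaining deg-1 vertices are 8, 12. Add edge {8,12}.

Answer: 2 4
3 5
4 6
1 9
1 4
4 8
3 10
3 7
7 11
7 8
8 12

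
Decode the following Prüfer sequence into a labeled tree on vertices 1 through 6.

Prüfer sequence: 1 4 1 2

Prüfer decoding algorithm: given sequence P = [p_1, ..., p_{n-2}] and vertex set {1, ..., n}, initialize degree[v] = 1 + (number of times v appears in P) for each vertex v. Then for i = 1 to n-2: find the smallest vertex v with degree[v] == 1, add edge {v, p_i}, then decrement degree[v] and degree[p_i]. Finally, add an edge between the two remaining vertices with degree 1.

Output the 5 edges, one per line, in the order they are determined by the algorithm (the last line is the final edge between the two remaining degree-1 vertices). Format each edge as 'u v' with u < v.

Answer: 1 3
4 5
1 4
1 2
2 6

Derivation:
Initial degrees: {1:3, 2:2, 3:1, 4:2, 5:1, 6:1}
Step 1: smallest deg-1 vertex = 3, p_1 = 1. Add edge {1,3}. Now deg[3]=0, deg[1]=2.
Step 2: smallest deg-1 vertex = 5, p_2 = 4. Add edge {4,5}. Now deg[5]=0, deg[4]=1.
Step 3: smallest deg-1 vertex = 4, p_3 = 1. Add edge {1,4}. Now deg[4]=0, deg[1]=1.
Step 4: smallest deg-1 vertex = 1, p_4 = 2. Add edge {1,2}. Now deg[1]=0, deg[2]=1.
Final: two remaining deg-1 vertices are 2, 6. Add edge {2,6}.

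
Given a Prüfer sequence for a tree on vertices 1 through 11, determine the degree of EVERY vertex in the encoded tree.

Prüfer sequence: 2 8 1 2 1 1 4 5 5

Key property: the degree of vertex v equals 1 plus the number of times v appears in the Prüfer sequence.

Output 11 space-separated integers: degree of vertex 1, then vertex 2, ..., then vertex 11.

p_1 = 2: count[2] becomes 1
p_2 = 8: count[8] becomes 1
p_3 = 1: count[1] becomes 1
p_4 = 2: count[2] becomes 2
p_5 = 1: count[1] becomes 2
p_6 = 1: count[1] becomes 3
p_7 = 4: count[4] becomes 1
p_8 = 5: count[5] becomes 1
p_9 = 5: count[5] becomes 2
Degrees (1 + count): deg[1]=1+3=4, deg[2]=1+2=3, deg[3]=1+0=1, deg[4]=1+1=2, deg[5]=1+2=3, deg[6]=1+0=1, deg[7]=1+0=1, deg[8]=1+1=2, deg[9]=1+0=1, deg[10]=1+0=1, deg[11]=1+0=1

Answer: 4 3 1 2 3 1 1 2 1 1 1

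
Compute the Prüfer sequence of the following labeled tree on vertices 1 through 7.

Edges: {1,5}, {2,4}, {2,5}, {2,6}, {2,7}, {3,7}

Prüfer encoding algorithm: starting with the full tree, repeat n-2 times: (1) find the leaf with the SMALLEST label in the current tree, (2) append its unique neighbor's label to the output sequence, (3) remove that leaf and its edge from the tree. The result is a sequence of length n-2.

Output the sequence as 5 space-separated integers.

Answer: 5 7 2 2 2

Derivation:
Step 1: leaves = {1,3,4,6}. Remove smallest leaf 1, emit neighbor 5.
Step 2: leaves = {3,4,5,6}. Remove smallest leaf 3, emit neighbor 7.
Step 3: leaves = {4,5,6,7}. Remove smallest leaf 4, emit neighbor 2.
Step 4: leaves = {5,6,7}. Remove smallest leaf 5, emit neighbor 2.
Step 5: leaves = {6,7}. Remove smallest leaf 6, emit neighbor 2.
Done: 2 vertices remain (2, 7). Sequence = [5 7 2 2 2]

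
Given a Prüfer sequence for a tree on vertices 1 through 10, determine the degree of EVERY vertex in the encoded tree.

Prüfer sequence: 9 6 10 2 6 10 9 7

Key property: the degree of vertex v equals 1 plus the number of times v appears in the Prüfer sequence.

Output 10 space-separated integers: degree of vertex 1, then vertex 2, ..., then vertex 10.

Answer: 1 2 1 1 1 3 2 1 3 3

Derivation:
p_1 = 9: count[9] becomes 1
p_2 = 6: count[6] becomes 1
p_3 = 10: count[10] becomes 1
p_4 = 2: count[2] becomes 1
p_5 = 6: count[6] becomes 2
p_6 = 10: count[10] becomes 2
p_7 = 9: count[9] becomes 2
p_8 = 7: count[7] becomes 1
Degrees (1 + count): deg[1]=1+0=1, deg[2]=1+1=2, deg[3]=1+0=1, deg[4]=1+0=1, deg[5]=1+0=1, deg[6]=1+2=3, deg[7]=1+1=2, deg[8]=1+0=1, deg[9]=1+2=3, deg[10]=1+2=3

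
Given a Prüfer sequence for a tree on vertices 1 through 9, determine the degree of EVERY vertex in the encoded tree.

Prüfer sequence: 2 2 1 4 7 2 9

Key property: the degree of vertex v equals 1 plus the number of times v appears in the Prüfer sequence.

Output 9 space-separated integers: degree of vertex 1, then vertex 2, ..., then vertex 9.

Answer: 2 4 1 2 1 1 2 1 2

Derivation:
p_1 = 2: count[2] becomes 1
p_2 = 2: count[2] becomes 2
p_3 = 1: count[1] becomes 1
p_4 = 4: count[4] becomes 1
p_5 = 7: count[7] becomes 1
p_6 = 2: count[2] becomes 3
p_7 = 9: count[9] becomes 1
Degrees (1 + count): deg[1]=1+1=2, deg[2]=1+3=4, deg[3]=1+0=1, deg[4]=1+1=2, deg[5]=1+0=1, deg[6]=1+0=1, deg[7]=1+1=2, deg[8]=1+0=1, deg[9]=1+1=2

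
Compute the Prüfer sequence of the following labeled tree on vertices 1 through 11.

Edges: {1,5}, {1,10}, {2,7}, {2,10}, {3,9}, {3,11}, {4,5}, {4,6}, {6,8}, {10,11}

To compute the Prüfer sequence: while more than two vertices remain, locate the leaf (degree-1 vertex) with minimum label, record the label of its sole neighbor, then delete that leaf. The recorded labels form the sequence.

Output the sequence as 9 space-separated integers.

Step 1: leaves = {7,8,9}. Remove smallest leaf 7, emit neighbor 2.
Step 2: leaves = {2,8,9}. Remove smallest leaf 2, emit neighbor 10.
Step 3: leaves = {8,9}. Remove smallest leaf 8, emit neighbor 6.
Step 4: leaves = {6,9}. Remove smallest leaf 6, emit neighbor 4.
Step 5: leaves = {4,9}. Remove smallest leaf 4, emit neighbor 5.
Step 6: leaves = {5,9}. Remove smallest leaf 5, emit neighbor 1.
Step 7: leaves = {1,9}. Remove smallest leaf 1, emit neighbor 10.
Step 8: leaves = {9,10}. Remove smallest leaf 9, emit neighbor 3.
Step 9: leaves = {3,10}. Remove smallest leaf 3, emit neighbor 11.
Done: 2 vertices remain (10, 11). Sequence = [2 10 6 4 5 1 10 3 11]

Answer: 2 10 6 4 5 1 10 3 11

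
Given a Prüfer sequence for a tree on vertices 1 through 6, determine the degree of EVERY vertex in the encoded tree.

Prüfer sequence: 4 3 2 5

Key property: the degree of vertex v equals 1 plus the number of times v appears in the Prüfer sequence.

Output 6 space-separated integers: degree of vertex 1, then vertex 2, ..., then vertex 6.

Answer: 1 2 2 2 2 1

Derivation:
p_1 = 4: count[4] becomes 1
p_2 = 3: count[3] becomes 1
p_3 = 2: count[2] becomes 1
p_4 = 5: count[5] becomes 1
Degrees (1 + count): deg[1]=1+0=1, deg[2]=1+1=2, deg[3]=1+1=2, deg[4]=1+1=2, deg[5]=1+1=2, deg[6]=1+0=1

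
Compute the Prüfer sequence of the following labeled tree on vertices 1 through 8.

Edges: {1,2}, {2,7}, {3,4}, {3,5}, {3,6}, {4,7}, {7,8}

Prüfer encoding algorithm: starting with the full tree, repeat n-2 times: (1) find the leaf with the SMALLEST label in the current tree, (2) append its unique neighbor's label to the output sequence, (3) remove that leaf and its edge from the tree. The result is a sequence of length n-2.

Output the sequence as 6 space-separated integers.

Answer: 2 7 3 3 4 7

Derivation:
Step 1: leaves = {1,5,6,8}. Remove smallest leaf 1, emit neighbor 2.
Step 2: leaves = {2,5,6,8}. Remove smallest leaf 2, emit neighbor 7.
Step 3: leaves = {5,6,8}. Remove smallest leaf 5, emit neighbor 3.
Step 4: leaves = {6,8}. Remove smallest leaf 6, emit neighbor 3.
Step 5: leaves = {3,8}. Remove smallest leaf 3, emit neighbor 4.
Step 6: leaves = {4,8}. Remove smallest leaf 4, emit neighbor 7.
Done: 2 vertices remain (7, 8). Sequence = [2 7 3 3 4 7]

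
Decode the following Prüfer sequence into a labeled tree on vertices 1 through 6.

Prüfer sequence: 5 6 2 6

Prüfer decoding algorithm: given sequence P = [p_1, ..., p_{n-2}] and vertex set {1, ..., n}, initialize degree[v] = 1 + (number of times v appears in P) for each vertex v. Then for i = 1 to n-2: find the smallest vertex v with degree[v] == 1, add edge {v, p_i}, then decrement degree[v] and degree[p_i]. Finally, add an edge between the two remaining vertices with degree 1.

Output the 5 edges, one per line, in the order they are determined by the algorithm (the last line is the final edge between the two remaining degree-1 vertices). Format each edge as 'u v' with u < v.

Answer: 1 5
3 6
2 4
2 6
5 6

Derivation:
Initial degrees: {1:1, 2:2, 3:1, 4:1, 5:2, 6:3}
Step 1: smallest deg-1 vertex = 1, p_1 = 5. Add edge {1,5}. Now deg[1]=0, deg[5]=1.
Step 2: smallest deg-1 vertex = 3, p_2 = 6. Add edge {3,6}. Now deg[3]=0, deg[6]=2.
Step 3: smallest deg-1 vertex = 4, p_3 = 2. Add edge {2,4}. Now deg[4]=0, deg[2]=1.
Step 4: smallest deg-1 vertex = 2, p_4 = 6. Add edge {2,6}. Now deg[2]=0, deg[6]=1.
Final: two remaining deg-1 vertices are 5, 6. Add edge {5,6}.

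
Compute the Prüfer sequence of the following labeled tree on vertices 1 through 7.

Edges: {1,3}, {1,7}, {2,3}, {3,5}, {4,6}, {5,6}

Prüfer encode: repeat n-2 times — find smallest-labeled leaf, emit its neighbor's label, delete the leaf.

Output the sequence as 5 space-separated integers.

Answer: 3 6 5 3 1

Derivation:
Step 1: leaves = {2,4,7}. Remove smallest leaf 2, emit neighbor 3.
Step 2: leaves = {4,7}. Remove smallest leaf 4, emit neighbor 6.
Step 3: leaves = {6,7}. Remove smallest leaf 6, emit neighbor 5.
Step 4: leaves = {5,7}. Remove smallest leaf 5, emit neighbor 3.
Step 5: leaves = {3,7}. Remove smallest leaf 3, emit neighbor 1.
Done: 2 vertices remain (1, 7). Sequence = [3 6 5 3 1]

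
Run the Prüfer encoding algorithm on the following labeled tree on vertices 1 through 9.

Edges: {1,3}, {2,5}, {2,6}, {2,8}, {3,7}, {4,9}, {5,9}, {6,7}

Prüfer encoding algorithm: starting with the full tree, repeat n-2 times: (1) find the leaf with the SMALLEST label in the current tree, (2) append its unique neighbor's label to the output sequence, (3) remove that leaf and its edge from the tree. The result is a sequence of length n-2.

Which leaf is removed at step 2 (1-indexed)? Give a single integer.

Answer: 3

Derivation:
Step 1: current leaves = {1,4,8}. Remove leaf 1 (neighbor: 3).
Step 2: current leaves = {3,4,8}. Remove leaf 3 (neighbor: 7).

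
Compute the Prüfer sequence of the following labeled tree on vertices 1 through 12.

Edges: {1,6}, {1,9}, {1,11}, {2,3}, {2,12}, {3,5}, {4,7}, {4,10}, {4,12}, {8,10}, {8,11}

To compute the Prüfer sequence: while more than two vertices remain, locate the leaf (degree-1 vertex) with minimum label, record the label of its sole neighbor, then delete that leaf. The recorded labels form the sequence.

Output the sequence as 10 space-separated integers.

Step 1: leaves = {5,6,7,9}. Remove smallest leaf 5, emit neighbor 3.
Step 2: leaves = {3,6,7,9}. Remove smallest leaf 3, emit neighbor 2.
Step 3: leaves = {2,6,7,9}. Remove smallest leaf 2, emit neighbor 12.
Step 4: leaves = {6,7,9,12}. Remove smallest leaf 6, emit neighbor 1.
Step 5: leaves = {7,9,12}. Remove smallest leaf 7, emit neighbor 4.
Step 6: leaves = {9,12}. Remove smallest leaf 9, emit neighbor 1.
Step 7: leaves = {1,12}. Remove smallest leaf 1, emit neighbor 11.
Step 8: leaves = {11,12}. Remove smallest leaf 11, emit neighbor 8.
Step 9: leaves = {8,12}. Remove smallest leaf 8, emit neighbor 10.
Step 10: leaves = {10,12}. Remove smallest leaf 10, emit neighbor 4.
Done: 2 vertices remain (4, 12). Sequence = [3 2 12 1 4 1 11 8 10 4]

Answer: 3 2 12 1 4 1 11 8 10 4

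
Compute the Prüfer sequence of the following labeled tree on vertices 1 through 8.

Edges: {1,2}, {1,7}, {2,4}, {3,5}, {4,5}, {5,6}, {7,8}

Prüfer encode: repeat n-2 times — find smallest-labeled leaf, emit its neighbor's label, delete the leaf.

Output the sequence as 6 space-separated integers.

Step 1: leaves = {3,6,8}. Remove smallest leaf 3, emit neighbor 5.
Step 2: leaves = {6,8}. Remove smallest leaf 6, emit neighbor 5.
Step 3: leaves = {5,8}. Remove smallest leaf 5, emit neighbor 4.
Step 4: leaves = {4,8}. Remove smallest leaf 4, emit neighbor 2.
Step 5: leaves = {2,8}. Remove smallest leaf 2, emit neighbor 1.
Step 6: leaves = {1,8}. Remove smallest leaf 1, emit neighbor 7.
Done: 2 vertices remain (7, 8). Sequence = [5 5 4 2 1 7]

Answer: 5 5 4 2 1 7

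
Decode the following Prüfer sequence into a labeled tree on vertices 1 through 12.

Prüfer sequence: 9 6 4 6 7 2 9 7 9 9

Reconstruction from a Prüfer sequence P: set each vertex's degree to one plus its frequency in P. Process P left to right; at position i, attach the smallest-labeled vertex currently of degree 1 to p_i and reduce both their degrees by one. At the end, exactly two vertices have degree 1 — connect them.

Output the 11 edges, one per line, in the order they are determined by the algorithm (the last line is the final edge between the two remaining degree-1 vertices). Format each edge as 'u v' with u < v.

Answer: 1 9
3 6
4 5
4 6
6 7
2 8
2 9
7 10
7 9
9 11
9 12

Derivation:
Initial degrees: {1:1, 2:2, 3:1, 4:2, 5:1, 6:3, 7:3, 8:1, 9:5, 10:1, 11:1, 12:1}
Step 1: smallest deg-1 vertex = 1, p_1 = 9. Add edge {1,9}. Now deg[1]=0, deg[9]=4.
Step 2: smallest deg-1 vertex = 3, p_2 = 6. Add edge {3,6}. Now deg[3]=0, deg[6]=2.
Step 3: smallest deg-1 vertex = 5, p_3 = 4. Add edge {4,5}. Now deg[5]=0, deg[4]=1.
Step 4: smallest deg-1 vertex = 4, p_4 = 6. Add edge {4,6}. Now deg[4]=0, deg[6]=1.
Step 5: smallest deg-1 vertex = 6, p_5 = 7. Add edge {6,7}. Now deg[6]=0, deg[7]=2.
Step 6: smallest deg-1 vertex = 8, p_6 = 2. Add edge {2,8}. Now deg[8]=0, deg[2]=1.
Step 7: smallest deg-1 vertex = 2, p_7 = 9. Add edge {2,9}. Now deg[2]=0, deg[9]=3.
Step 8: smallest deg-1 vertex = 10, p_8 = 7. Add edge {7,10}. Now deg[10]=0, deg[7]=1.
Step 9: smallest deg-1 vertex = 7, p_9 = 9. Add edge {7,9}. Now deg[7]=0, deg[9]=2.
Step 10: smallest deg-1 vertex = 11, p_10 = 9. Add edge {9,11}. Now deg[11]=0, deg[9]=1.
Final: two remaining deg-1 vertices are 9, 12. Add edge {9,12}.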